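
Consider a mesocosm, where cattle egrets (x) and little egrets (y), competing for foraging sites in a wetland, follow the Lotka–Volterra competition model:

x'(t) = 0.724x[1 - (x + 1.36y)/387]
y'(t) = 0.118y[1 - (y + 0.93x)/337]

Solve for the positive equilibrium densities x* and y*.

x* ≈ 269, y* ≈ 86.5

Setting both brackets to zero gives the nullclines x + 1.36y = 387 and 0.93x + y = 337.
Substituting y = 337 - 0.93x into the first: x(1 - 1.36·0.93) = 387 - 1.36·337.
So x* = -71.3/-0.265 = 269, and then y* = 337 - 0.93·269 = 86.5.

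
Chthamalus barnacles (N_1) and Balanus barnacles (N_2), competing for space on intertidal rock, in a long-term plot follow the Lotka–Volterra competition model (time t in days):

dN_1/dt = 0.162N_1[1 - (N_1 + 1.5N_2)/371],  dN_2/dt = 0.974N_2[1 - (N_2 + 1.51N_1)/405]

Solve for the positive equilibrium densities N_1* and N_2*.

Setting both brackets to zero gives the nullclines N_1 + 1.5N_2 = 371 and 1.51N_1 + N_2 = 405.
Substituting N_2 = 405 - 1.51N_1 into the first: N_1(1 - 1.5·1.51) = 371 - 1.5·405.
So N_1* = -236/-1.27 = 187, and then N_2* = 405 - 1.51·187 = 123.

N_1* ≈ 187, N_2* ≈ 123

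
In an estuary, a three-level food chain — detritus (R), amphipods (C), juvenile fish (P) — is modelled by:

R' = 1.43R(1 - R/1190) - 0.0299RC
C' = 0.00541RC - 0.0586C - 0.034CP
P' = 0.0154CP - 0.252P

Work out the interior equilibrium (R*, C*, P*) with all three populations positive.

R* ≈ 783, C* ≈ 16.4, P* ≈ 123

From dP/dt = 0: 0.0154C* = 0.252, so C* = 16.4.
From dR/dt = 0: 1.43(1 - R*/1190) = 0.0299·16.4, giving R* = 1190·(1 - 0.342) = 783.
From dC/dt = 0: 0.00541·783 - 0.0586 = 0.034P*, so P* = 4.18/0.034 = 123.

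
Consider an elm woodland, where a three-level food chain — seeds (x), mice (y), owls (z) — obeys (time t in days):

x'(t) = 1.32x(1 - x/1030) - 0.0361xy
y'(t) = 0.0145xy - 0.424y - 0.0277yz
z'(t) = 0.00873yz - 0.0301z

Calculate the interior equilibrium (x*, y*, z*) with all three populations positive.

x* ≈ 933, y* ≈ 3.45, z* ≈ 473

From dz/dt = 0: 0.00873y* = 0.0301, so y* = 3.45.
From dx/dt = 0: 1.32(1 - x*/1030) = 0.0361·3.45, giving x* = 1030·(1 - 0.0943) = 933.
From dy/dt = 0: 0.0145·933 - 0.424 = 0.0277z*, so z* = 13.1/0.0277 = 473.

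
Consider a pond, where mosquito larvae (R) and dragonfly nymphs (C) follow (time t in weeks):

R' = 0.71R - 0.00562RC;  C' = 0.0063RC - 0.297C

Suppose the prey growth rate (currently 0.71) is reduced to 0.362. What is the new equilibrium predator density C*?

C* ≈ 64.4

At the interior fixed point, setting dR/dt = 0 with R > 0 fixes C* = (prey growth rate)/(RC coefficient) — independent of the other coefficients.
With the change, C* = 0.362/0.00562 = 64.4; it falls from 126.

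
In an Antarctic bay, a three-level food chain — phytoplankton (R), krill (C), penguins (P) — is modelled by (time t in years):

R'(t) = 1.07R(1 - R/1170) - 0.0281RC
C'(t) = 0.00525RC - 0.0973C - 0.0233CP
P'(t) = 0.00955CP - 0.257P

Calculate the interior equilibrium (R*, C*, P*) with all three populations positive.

R* ≈ 343, C* ≈ 26.9, P* ≈ 73.1

From dP/dt = 0: 0.00955C* = 0.257, so C* = 26.9.
From dR/dt = 0: 1.07(1 - R*/1170) = 0.0281·26.9, giving R* = 1170·(1 - 0.707) = 343.
From dC/dt = 0: 0.00525·343 - 0.0973 = 0.0233P*, so P* = 1.7/0.0233 = 73.1.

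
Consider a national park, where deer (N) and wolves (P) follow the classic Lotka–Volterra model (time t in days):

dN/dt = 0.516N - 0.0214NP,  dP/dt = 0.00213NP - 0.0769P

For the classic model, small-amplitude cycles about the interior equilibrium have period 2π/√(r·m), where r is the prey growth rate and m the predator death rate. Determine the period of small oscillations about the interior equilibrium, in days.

Here r = 0.516 and m = 0.0769, so r·m = 0.0397.
ω = √0.0397 = 0.199 per day, hence T = 2π/ω ≈ 31.5 days.

T ≈ 31.5 days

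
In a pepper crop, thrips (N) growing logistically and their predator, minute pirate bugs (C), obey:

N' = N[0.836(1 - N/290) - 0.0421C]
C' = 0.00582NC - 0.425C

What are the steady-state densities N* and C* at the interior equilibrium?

From dC/dt = 0 with C > 0: 0.00582N* = 0.425, so N* = 73.
Substitute into dN/dt = 0: 0.836(1 - 73/290) = 0.0421C*.
The bracket is 0.748, giving C* = 0.625/0.0421 = 14.9.

N* ≈ 73, C* ≈ 14.9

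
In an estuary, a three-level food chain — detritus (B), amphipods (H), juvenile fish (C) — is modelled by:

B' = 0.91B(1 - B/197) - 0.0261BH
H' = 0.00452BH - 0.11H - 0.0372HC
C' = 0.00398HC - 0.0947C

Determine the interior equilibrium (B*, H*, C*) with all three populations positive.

B* ≈ 62.6, H* ≈ 23.8, C* ≈ 4.64

From dC/dt = 0: 0.00398H* = 0.0947, so H* = 23.8.
From dB/dt = 0: 0.91(1 - B*/197) = 0.0261·23.8, giving B* = 197·(1 - 0.682) = 62.6.
From dH/dt = 0: 0.00452·62.6 - 0.11 = 0.0372C*, so C* = 0.173/0.0372 = 4.64.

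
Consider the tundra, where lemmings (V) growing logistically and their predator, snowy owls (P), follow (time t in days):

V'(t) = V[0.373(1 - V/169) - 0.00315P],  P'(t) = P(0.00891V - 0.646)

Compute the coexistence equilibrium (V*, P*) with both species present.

V* ≈ 72.5, P* ≈ 67.6

From dP/dt = 0 with P > 0: 0.00891V* = 0.646, so V* = 72.5.
Substitute into dV/dt = 0: 0.373(1 - 72.5/169) = 0.00315P*.
The bracket is 0.571, giving P* = 0.213/0.00315 = 67.6.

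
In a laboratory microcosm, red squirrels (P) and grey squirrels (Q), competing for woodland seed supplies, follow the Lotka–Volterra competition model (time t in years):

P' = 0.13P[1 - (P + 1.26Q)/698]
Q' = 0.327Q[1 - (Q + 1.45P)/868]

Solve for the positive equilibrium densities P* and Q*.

P* ≈ 478, Q* ≈ 174

Setting both brackets to zero gives the nullclines P + 1.26Q = 698 and 1.45P + Q = 868.
Substituting Q = 868 - 1.45P into the first: P(1 - 1.26·1.45) = 698 - 1.26·868.
So P* = -396/-0.827 = 478, and then Q* = 868 - 1.45·478 = 174.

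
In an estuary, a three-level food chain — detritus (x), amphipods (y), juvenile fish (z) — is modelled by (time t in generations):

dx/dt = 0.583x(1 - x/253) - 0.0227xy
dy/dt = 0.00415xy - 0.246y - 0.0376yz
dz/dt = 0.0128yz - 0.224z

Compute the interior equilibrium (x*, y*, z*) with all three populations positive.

From dz/dt = 0: 0.0128y* = 0.224, so y* = 17.5.
From dx/dt = 0: 0.583(1 - x*/253) = 0.0227·17.5, giving x* = 253·(1 - 0.681) = 80.6.
From dy/dt = 0: 0.00415·80.6 - 0.246 = 0.0376z*, so z* = 0.0885/0.0376 = 2.35.

x* ≈ 80.6, y* ≈ 17.5, z* ≈ 2.35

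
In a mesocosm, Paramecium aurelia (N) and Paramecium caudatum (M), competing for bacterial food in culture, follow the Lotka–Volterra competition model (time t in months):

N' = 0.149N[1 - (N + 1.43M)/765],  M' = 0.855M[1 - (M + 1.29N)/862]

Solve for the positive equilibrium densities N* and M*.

N* ≈ 554, M* ≈ 148

Setting both brackets to zero gives the nullclines N + 1.43M = 765 and 1.29N + M = 862.
Substituting M = 862 - 1.29N into the first: N(1 - 1.43·1.29) = 765 - 1.43·862.
So N* = -468/-0.845 = 554, and then M* = 862 - 1.29·554 = 148.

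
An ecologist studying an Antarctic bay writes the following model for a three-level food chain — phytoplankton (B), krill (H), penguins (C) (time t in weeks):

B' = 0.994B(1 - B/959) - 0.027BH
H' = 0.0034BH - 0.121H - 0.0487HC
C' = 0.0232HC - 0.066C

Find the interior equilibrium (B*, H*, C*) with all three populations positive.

From dC/dt = 0: 0.0232H* = 0.066, so H* = 2.84.
From dB/dt = 0: 0.994(1 - B*/959) = 0.027·2.84, giving B* = 959·(1 - 0.0773) = 885.
From dH/dt = 0: 0.0034·885 - 0.121 = 0.0487C*, so C* = 2.89/0.0487 = 59.3.

B* ≈ 885, H* ≈ 2.84, C* ≈ 59.3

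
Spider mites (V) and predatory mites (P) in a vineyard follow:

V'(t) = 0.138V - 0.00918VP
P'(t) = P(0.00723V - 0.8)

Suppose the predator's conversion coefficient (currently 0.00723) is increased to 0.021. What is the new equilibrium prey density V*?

V* ≈ 38.1

At the interior fixed point, setting dP/dt = 0 with P > 0 fixes V* = (predator death rate)/(VP coefficient) — independent of the other coefficients.
With the change, V* = 0.8/0.021 = 38.1; it falls from 111.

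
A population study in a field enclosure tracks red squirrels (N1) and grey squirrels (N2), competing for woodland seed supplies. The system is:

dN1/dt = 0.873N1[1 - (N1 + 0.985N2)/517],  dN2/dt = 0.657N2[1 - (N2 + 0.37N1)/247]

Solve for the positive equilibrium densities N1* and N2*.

N1* ≈ 431, N2* ≈ 87.7

Setting both brackets to zero gives the nullclines N1 + 0.985N2 = 517 and 0.37N1 + N2 = 247.
Substituting N2 = 247 - 0.37N1 into the first: N1(1 - 0.985·0.37) = 517 - 0.985·247.
So N1* = 274/0.636 = 431, and then N2* = 247 - 0.37·431 = 87.7.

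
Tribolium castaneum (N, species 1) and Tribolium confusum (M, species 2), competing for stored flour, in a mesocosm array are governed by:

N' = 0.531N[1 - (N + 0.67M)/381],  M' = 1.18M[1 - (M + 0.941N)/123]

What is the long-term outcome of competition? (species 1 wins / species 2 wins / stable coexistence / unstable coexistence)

species 1 excludes species 2

Compare the nullcline intercepts: K1/α12 = 381/0.67 = 569 > K2 = 123; K2/α21 = 123/0.941 = 131 < K1 = 381.
Since the inequalities point opposite ways, species 1 can invade but species 2 cannot.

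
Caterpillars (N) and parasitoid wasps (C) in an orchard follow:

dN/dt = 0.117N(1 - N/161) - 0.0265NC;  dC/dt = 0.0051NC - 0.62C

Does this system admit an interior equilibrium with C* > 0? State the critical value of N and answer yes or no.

Threshold N = 122; K > 122, so yes, the predator persists.

The predator equation gives dC/dt > 0 only when N > 0.62/0.0051 = 122.
Without the predator, N → K = 161. Since 161 > 122, the predator can invade and persist.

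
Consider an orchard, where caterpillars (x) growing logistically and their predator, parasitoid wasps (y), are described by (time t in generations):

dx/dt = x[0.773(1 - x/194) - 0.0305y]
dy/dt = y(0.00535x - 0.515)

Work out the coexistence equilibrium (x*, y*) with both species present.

x* ≈ 96.3, y* ≈ 12.8

From dy/dt = 0 with y > 0: 0.00535x* = 0.515, so x* = 96.3.
Substitute into dx/dt = 0: 0.773(1 - 96.3/194) = 0.0305y*.
The bracket is 0.504, giving y* = 0.389/0.0305 = 12.8.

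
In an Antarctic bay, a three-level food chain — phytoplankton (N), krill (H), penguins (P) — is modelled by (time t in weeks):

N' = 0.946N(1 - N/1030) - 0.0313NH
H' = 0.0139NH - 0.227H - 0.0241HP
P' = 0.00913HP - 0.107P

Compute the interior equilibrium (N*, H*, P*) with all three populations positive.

N* ≈ 631, H* ≈ 11.7, P* ≈ 354

From dP/dt = 0: 0.00913H* = 0.107, so H* = 11.7.
From dN/dt = 0: 0.946(1 - N*/1030) = 0.0313·11.7, giving N* = 1030·(1 - 0.388) = 631.
From dH/dt = 0: 0.0139·631 - 0.227 = 0.0241P*, so P* = 8.54/0.0241 = 354.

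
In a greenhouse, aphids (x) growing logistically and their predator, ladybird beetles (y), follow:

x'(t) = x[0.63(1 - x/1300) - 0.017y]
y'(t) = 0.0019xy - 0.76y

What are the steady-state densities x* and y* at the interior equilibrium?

From dy/dt = 0 with y > 0: 0.0019x* = 0.76, so x* = 400.
Substitute into dx/dt = 0: 0.63(1 - 400/1300) = 0.017y*.
The bracket is 0.692, giving y* = 0.436/0.017 = 25.7.

x* ≈ 400, y* ≈ 25.7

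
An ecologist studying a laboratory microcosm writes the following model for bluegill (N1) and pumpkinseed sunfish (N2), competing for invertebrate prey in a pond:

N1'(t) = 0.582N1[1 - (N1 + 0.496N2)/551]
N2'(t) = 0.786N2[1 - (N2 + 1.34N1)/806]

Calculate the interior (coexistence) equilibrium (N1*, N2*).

Setting both brackets to zero gives the nullclines N1 + 0.496N2 = 551 and 1.34N1 + N2 = 806.
Substituting N2 = 806 - 1.34N1 into the first: N1(1 - 0.496·1.34) = 551 - 0.496·806.
So N1* = 151/0.335 = 451, and then N2* = 806 - 1.34·451 = 202.

N1* ≈ 451, N2* ≈ 202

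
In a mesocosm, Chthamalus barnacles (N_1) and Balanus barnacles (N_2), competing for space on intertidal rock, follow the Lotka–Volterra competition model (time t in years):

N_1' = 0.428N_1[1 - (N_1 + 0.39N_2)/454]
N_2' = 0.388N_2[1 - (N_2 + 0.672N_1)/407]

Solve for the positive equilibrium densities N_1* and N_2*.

Setting both brackets to zero gives the nullclines N_1 + 0.39N_2 = 454 and 0.672N_1 + N_2 = 407.
Substituting N_2 = 407 - 0.672N_1 into the first: N_1(1 - 0.39·0.672) = 454 - 0.39·407.
So N_1* = 295/0.738 = 400, and then N_2* = 407 - 0.672·400 = 138.

N_1* ≈ 400, N_2* ≈ 138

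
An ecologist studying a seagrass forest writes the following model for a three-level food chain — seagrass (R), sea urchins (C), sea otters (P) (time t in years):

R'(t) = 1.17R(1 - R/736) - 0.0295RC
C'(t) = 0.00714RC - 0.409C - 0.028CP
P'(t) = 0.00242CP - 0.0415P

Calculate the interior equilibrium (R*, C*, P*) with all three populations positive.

From dP/dt = 0: 0.00242C* = 0.0415, so C* = 17.1.
From dR/dt = 0: 1.17(1 - R*/736) = 0.0295·17.1, giving R* = 736·(1 - 0.432) = 418.
From dC/dt = 0: 0.00714·418 - 0.409 = 0.028P*, so P* = 2.57/0.028 = 91.9.

R* ≈ 418, C* ≈ 17.1, P* ≈ 91.9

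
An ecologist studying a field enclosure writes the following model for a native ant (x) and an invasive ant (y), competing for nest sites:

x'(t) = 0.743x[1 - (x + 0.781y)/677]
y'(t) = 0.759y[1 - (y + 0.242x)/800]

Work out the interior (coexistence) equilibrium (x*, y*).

Setting both brackets to zero gives the nullclines x + 0.781y = 677 and 0.242x + y = 800.
Substituting y = 800 - 0.242x into the first: x(1 - 0.781·0.242) = 677 - 0.781·800.
So x* = 52.2/0.811 = 64.4, and then y* = 800 - 0.242·64.4 = 784.

x* ≈ 64.4, y* ≈ 784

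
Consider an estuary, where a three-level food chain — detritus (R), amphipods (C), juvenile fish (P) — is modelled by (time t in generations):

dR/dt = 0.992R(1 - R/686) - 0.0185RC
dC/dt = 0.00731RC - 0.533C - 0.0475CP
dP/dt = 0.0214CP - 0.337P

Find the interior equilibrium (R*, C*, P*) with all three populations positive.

From dP/dt = 0: 0.0214C* = 0.337, so C* = 15.7.
From dR/dt = 0: 0.992(1 - R*/686) = 0.0185·15.7, giving R* = 686·(1 - 0.294) = 485.
From dC/dt = 0: 0.00731·485 - 0.533 = 0.0475P*, so P* = 3.01/0.0475 = 63.3.

R* ≈ 485, C* ≈ 15.7, P* ≈ 63.3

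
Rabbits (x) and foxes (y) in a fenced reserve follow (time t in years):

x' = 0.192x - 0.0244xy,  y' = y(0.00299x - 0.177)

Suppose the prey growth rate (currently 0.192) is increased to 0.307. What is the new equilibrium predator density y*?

y* ≈ 12.6

At the interior fixed point, setting dx/dt = 0 with x > 0 fixes y* = (prey growth rate)/(xy coefficient) — independent of the other coefficients.
With the change, y* = 0.307/0.0244 = 12.6; it rises from 7.87.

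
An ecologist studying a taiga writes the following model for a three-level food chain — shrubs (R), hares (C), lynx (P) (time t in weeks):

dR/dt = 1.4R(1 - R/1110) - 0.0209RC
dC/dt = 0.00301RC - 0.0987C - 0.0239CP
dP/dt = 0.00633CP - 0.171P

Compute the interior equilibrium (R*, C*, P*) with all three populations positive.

From dP/dt = 0: 0.00633C* = 0.171, so C* = 27.
From dR/dt = 0: 1.4(1 - R*/1110) = 0.0209·27, giving R* = 1110·(1 - 0.403) = 662.
From dC/dt = 0: 0.00301·662 - 0.0987 = 0.0239P*, so P* = 1.89/0.0239 = 79.3.

R* ≈ 662, C* ≈ 27, P* ≈ 79.3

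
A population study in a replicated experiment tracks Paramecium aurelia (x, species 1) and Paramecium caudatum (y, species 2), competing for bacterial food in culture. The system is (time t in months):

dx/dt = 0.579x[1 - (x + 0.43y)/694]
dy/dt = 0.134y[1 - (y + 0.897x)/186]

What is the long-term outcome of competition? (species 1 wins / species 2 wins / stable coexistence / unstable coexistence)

species 1 excludes species 2

Compare the nullcline intercepts: K1/α12 = 694/0.43 = 1610 > K2 = 186; K2/α21 = 186/0.897 = 207 < K1 = 694.
Since the inequalities point opposite ways, species 1 can invade but species 2 cannot.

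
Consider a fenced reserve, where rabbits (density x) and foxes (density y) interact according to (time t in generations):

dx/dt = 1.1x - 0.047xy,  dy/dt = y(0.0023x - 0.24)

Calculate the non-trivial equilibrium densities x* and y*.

x* ≈ 104, y* ≈ 23.4

Set dy/dt = 0 with y > 0: 0.0023x - 0.24 = 0, so x* = 0.24/0.0023 = 104.
Set dx/dt = 0 with x > 0: 1.1 - 0.047y = 0, so y* = 1.1/0.047 = 23.4.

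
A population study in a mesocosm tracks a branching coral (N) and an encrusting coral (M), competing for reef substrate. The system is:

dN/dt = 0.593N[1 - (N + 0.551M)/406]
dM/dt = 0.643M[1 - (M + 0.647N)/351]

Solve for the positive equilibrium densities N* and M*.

Setting both brackets to zero gives the nullclines N + 0.551M = 406 and 0.647N + M = 351.
Substituting M = 351 - 0.647N into the first: N(1 - 0.551·0.647) = 406 - 0.551·351.
So N* = 213/0.644 = 330, and then M* = 351 - 0.647·330 = 137.

N* ≈ 330, M* ≈ 137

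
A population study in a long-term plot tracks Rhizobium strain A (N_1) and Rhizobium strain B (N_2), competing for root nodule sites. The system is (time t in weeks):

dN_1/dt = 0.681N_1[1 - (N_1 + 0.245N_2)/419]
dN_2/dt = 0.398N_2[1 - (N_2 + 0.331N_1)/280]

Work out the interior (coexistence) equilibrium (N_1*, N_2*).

Setting both brackets to zero gives the nullclines N_1 + 0.245N_2 = 419 and 0.331N_1 + N_2 = 280.
Substituting N_2 = 280 - 0.331N_1 into the first: N_1(1 - 0.245·0.331) = 419 - 0.245·280.
So N_1* = 350/0.919 = 381, and then N_2* = 280 - 0.331·381 = 154.

N_1* ≈ 381, N_2* ≈ 154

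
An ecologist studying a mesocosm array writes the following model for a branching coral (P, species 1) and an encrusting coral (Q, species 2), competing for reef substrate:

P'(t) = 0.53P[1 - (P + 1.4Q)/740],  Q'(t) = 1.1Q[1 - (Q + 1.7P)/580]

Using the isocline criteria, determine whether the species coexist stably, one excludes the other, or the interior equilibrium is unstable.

Compare the nullcline intercepts: K1/α12 = 740/1.4 = 529 < K2 = 580; K2/α21 = 580/1.7 = 341 < K1 = 740.
Since both are reversed, neither can invade when rare; the interior point is a saddle.

unstable coexistence (outcome depends on initial conditions)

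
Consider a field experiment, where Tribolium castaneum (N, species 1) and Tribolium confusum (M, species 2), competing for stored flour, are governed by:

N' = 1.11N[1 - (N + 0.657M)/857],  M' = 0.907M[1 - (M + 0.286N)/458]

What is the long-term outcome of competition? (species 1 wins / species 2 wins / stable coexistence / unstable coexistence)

Compare the nullcline intercepts: K1/α12 = 857/0.657 = 1300 > K2 = 458; K2/α21 = 458/0.286 = 1600 > K1 = 857.
Since both inequalities hold, each species can invade when rare, so the interior equilibrium is stable.

stable coexistence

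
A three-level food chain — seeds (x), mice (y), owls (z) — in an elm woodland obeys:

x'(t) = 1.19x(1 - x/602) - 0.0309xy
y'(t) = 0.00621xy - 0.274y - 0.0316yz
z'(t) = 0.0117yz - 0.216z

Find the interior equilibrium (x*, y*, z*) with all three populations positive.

From dz/dt = 0: 0.0117y* = 0.216, so y* = 18.5.
From dx/dt = 0: 1.19(1 - x*/602) = 0.0309·18.5, giving x* = 602·(1 - 0.479) = 313.
From dy/dt = 0: 0.00621·313 - 0.274 = 0.0316z*, so z* = 1.67/0.0316 = 52.9.

x* ≈ 313, y* ≈ 18.5, z* ≈ 52.9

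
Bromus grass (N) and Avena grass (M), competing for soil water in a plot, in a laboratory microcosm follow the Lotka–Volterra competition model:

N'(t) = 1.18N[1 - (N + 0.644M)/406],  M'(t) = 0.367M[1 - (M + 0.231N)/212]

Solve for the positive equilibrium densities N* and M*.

Setting both brackets to zero gives the nullclines N + 0.644M = 406 and 0.231N + M = 212.
Substituting M = 212 - 0.231N into the first: N(1 - 0.644·0.231) = 406 - 0.644·212.
So N* = 269/0.851 = 317, and then M* = 212 - 0.231·317 = 139.

N* ≈ 317, M* ≈ 139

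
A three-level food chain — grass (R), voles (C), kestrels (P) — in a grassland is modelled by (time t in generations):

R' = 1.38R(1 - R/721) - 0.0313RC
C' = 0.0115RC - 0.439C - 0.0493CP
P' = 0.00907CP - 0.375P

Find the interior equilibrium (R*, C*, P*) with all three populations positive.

From dP/dt = 0: 0.00907C* = 0.375, so C* = 41.3.
From dR/dt = 0: 1.38(1 - R*/721) = 0.0313·41.3, giving R* = 721·(1 - 0.938) = 44.9.
From dC/dt = 0: 0.0115·44.9 - 0.439 = 0.0493P*, so P* = 0.0771/0.0493 = 1.56.

R* ≈ 44.9, C* ≈ 41.3, P* ≈ 1.56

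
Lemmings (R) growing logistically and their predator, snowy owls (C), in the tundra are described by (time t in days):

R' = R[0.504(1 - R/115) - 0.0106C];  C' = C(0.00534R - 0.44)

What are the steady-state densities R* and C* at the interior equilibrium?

R* ≈ 82.4, C* ≈ 13.5

From dC/dt = 0 with C > 0: 0.00534R* = 0.44, so R* = 82.4.
Substitute into dR/dt = 0: 0.504(1 - 82.4/115) = 0.0106C*.
The bracket is 0.284, giving C* = 0.143/0.0106 = 13.5.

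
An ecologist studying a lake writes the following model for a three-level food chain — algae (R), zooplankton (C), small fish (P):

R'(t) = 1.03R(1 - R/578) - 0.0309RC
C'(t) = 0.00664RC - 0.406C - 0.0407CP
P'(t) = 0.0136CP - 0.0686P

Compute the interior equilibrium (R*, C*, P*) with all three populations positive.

From dP/dt = 0: 0.0136C* = 0.0686, so C* = 5.04.
From dR/dt = 0: 1.03(1 - R*/578) = 0.0309·5.04, giving R* = 578·(1 - 0.151) = 491.
From dC/dt = 0: 0.00664·491 - 0.406 = 0.0407P*, so P* = 2.85/0.0407 = 70.1.

R* ≈ 491, C* ≈ 5.04, P* ≈ 70.1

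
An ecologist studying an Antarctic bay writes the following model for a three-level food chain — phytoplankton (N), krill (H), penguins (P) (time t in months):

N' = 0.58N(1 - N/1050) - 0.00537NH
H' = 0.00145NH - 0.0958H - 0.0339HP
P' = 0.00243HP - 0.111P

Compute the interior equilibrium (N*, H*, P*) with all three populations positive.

From dP/dt = 0: 0.00243H* = 0.111, so H* = 45.7.
From dN/dt = 0: 0.58(1 - N*/1050) = 0.00537·45.7, giving N* = 1050·(1 - 0.423) = 606.
From dH/dt = 0: 0.00145·606 - 0.0958 = 0.0339P*, so P* = 0.783/0.0339 = 23.1.

N* ≈ 606, H* ≈ 45.7, P* ≈ 23.1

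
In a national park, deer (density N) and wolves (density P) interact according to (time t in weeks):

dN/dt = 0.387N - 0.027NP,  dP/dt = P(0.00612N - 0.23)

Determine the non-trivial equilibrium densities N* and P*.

N* ≈ 37.6, P* ≈ 14.3

Set dP/dt = 0 with P > 0: 0.00612N - 0.23 = 0, so N* = 0.23/0.00612 = 37.6.
Set dN/dt = 0 with N > 0: 0.387 - 0.027P = 0, so P* = 0.387/0.027 = 14.3.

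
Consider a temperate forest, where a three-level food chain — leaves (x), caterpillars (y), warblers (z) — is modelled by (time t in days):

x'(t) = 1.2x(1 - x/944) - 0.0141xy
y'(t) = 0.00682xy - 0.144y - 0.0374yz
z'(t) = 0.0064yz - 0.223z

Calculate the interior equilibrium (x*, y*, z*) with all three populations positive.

From dz/dt = 0: 0.0064y* = 0.223, so y* = 34.8.
From dx/dt = 0: 1.2(1 - x*/944) = 0.0141·34.8, giving x* = 944·(1 - 0.409) = 558.
From dy/dt = 0: 0.00682·558 - 0.144 = 0.0374z*, so z* = 3.66/0.0374 = 97.8.

x* ≈ 558, y* ≈ 34.8, z* ≈ 97.8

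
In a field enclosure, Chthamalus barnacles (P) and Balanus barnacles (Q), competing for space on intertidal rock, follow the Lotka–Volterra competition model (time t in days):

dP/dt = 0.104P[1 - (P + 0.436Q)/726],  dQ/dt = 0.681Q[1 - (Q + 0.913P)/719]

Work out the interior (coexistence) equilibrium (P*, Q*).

Setting both brackets to zero gives the nullclines P + 0.436Q = 726 and 0.913P + Q = 719.
Substituting Q = 719 - 0.913P into the first: P(1 - 0.436·0.913) = 726 - 0.436·719.
So P* = 413/0.602 = 685, and then Q* = 719 - 0.913·685 = 93.3.

P* ≈ 685, Q* ≈ 93.3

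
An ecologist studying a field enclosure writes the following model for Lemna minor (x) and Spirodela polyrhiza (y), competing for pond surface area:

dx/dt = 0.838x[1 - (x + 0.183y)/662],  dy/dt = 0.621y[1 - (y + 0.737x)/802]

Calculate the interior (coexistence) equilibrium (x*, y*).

Setting both brackets to zero gives the nullclines x + 0.183y = 662 and 0.737x + y = 802.
Substituting y = 802 - 0.737x into the first: x(1 - 0.183·0.737) = 662 - 0.183·802.
So x* = 515/0.865 = 596, and then y* = 802 - 0.737·596 = 363.

x* ≈ 596, y* ≈ 363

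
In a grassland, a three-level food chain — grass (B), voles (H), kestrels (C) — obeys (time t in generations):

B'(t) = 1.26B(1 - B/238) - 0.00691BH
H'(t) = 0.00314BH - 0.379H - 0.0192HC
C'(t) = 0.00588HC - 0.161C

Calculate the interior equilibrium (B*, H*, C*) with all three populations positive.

From dC/dt = 0: 0.00588H* = 0.161, so H* = 27.4.
From dB/dt = 0: 1.26(1 - B*/238) = 0.00691·27.4, giving B* = 238·(1 - 0.15) = 202.
From dH/dt = 0: 0.00314·202 - 0.379 = 0.0192C*, so C* = 0.256/0.0192 = 13.3.

B* ≈ 202, H* ≈ 27.4, C* ≈ 13.3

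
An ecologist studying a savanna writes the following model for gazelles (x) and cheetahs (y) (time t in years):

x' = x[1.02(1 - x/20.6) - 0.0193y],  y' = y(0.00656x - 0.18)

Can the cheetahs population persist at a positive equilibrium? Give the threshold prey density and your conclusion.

The predator equation gives dy/dt > 0 only when x > 0.18/0.00656 = 27.4.
Without the predator, x → K = 20.6. Since 20.6 < 27.4, the predator cannot invade.

Threshold x = 27.4; K < 27.4, so no, the predator goes extinct.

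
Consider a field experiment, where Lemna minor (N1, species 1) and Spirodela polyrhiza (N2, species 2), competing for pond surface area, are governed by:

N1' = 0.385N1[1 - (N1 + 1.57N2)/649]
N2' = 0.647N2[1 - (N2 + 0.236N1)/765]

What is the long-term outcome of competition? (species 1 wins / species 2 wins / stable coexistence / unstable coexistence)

species 2 excludes species 1

Compare the nullcline intercepts: K1/α12 = 649/1.57 = 413 < K2 = 765; K2/α21 = 765/0.236 = 3240 > K1 = 649.
Since the inequalities point opposite ways, species 2 can invade but species 1 cannot.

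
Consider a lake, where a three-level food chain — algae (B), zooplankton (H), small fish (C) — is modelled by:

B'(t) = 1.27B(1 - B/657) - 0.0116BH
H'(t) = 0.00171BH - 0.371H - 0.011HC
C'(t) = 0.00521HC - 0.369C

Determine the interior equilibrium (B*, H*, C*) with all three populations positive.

From dC/dt = 0: 0.00521H* = 0.369, so H* = 70.8.
From dB/dt = 0: 1.27(1 - B*/657) = 0.0116·70.8, giving B* = 657·(1 - 0.647) = 232.
From dH/dt = 0: 0.00171·232 - 0.371 = 0.011C*, so C* = 0.0257/0.011 = 2.34.

B* ≈ 232, H* ≈ 70.8, C* ≈ 2.34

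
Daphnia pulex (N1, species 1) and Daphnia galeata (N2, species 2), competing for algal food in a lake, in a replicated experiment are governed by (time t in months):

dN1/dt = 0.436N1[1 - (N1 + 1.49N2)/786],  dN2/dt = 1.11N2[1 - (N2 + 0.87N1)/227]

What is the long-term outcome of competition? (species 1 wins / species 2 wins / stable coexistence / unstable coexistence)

species 1 excludes species 2

Compare the nullcline intercepts: K1/α12 = 786/1.49 = 528 > K2 = 227; K2/α21 = 227/0.87 = 261 < K1 = 786.
Since the inequalities point opposite ways, species 1 can invade but species 2 cannot.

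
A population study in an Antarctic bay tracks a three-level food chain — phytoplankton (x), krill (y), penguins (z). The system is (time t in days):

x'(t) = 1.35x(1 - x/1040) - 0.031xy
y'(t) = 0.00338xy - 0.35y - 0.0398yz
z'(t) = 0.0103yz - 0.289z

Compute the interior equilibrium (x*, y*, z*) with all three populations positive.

From dz/dt = 0: 0.0103y* = 0.289, so y* = 28.1.
From dx/dt = 0: 1.35(1 - x*/1040) = 0.031·28.1, giving x* = 1040·(1 - 0.644) = 370.
From dy/dt = 0: 0.00338·370 - 0.35 = 0.0398z*, so z* = 0.9/0.0398 = 22.6.

x* ≈ 370, y* ≈ 28.1, z* ≈ 22.6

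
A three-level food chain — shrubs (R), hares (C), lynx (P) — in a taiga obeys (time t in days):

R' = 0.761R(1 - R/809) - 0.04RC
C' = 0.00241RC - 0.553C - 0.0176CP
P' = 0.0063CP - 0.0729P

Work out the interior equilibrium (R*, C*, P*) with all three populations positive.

From dP/dt = 0: 0.0063C* = 0.0729, so C* = 11.6.
From dR/dt = 0: 0.761(1 - R*/809) = 0.04·11.6, giving R* = 809·(1 - 0.608) = 317.
From dC/dt = 0: 0.00241·317 - 0.553 = 0.0176P*, so P* = 0.211/0.0176 = 12.

R* ≈ 317, C* ≈ 11.6, P* ≈ 12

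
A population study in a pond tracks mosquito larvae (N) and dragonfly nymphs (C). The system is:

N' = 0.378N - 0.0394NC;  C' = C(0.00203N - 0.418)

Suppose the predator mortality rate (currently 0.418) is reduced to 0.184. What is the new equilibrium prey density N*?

At the interior fixed point, setting dC/dt = 0 with C > 0 fixes N* = (predator death rate)/(NC coefficient) — independent of the other coefficients.
With the change, N* = 0.184/0.00203 = 90.6; it falls from 206.

N* ≈ 90.6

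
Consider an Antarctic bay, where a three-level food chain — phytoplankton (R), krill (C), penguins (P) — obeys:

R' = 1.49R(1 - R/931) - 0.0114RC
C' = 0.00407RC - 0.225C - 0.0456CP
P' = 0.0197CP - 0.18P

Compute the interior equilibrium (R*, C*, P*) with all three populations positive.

R* ≈ 866, C* ≈ 9.14, P* ≈ 72.4

From dP/dt = 0: 0.0197C* = 0.18, so C* = 9.14.
From dR/dt = 0: 1.49(1 - R*/931) = 0.0114·9.14, giving R* = 931·(1 - 0.0699) = 866.
From dC/dt = 0: 0.00407·866 - 0.225 = 0.0456P*, so P* = 3.3/0.0456 = 72.4.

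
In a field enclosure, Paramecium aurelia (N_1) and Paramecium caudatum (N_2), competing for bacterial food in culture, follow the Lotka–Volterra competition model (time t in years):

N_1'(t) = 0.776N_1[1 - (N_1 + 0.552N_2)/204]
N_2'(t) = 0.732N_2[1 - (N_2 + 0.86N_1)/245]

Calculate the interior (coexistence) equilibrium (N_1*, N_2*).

Setting both brackets to zero gives the nullclines N_1 + 0.552N_2 = 204 and 0.86N_1 + N_2 = 245.
Substituting N_2 = 245 - 0.86N_1 into the first: N_1(1 - 0.552·0.86) = 204 - 0.552·245.
So N_1* = 68.8/0.525 = 131, and then N_2* = 245 - 0.86·131 = 132.

N_1* ≈ 131, N_2* ≈ 132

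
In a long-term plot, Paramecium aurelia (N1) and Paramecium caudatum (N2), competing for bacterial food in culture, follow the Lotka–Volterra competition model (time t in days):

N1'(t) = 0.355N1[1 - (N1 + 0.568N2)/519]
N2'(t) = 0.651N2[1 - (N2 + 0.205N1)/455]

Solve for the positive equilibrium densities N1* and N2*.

N1* ≈ 295, N2* ≈ 395

Setting both brackets to zero gives the nullclines N1 + 0.568N2 = 519 and 0.205N1 + N2 = 455.
Substituting N2 = 455 - 0.205N1 into the first: N1(1 - 0.568·0.205) = 519 - 0.568·455.
So N1* = 261/0.884 = 295, and then N2* = 455 - 0.205·295 = 395.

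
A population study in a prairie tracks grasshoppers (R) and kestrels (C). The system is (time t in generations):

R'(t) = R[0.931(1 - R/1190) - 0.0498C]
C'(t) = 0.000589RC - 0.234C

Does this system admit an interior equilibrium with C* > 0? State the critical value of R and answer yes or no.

The predator equation gives dC/dt > 0 only when R > 0.234/0.000589 = 397.
Without the predator, R → K = 1190. Since 1190 > 397, the predator can invade and persist.

Threshold R = 397; K > 397, so yes, the predator persists.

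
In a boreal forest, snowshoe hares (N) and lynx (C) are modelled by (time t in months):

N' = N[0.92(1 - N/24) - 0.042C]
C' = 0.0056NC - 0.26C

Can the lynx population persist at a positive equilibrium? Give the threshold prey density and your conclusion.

Threshold N = 46.4; K < 46.4, so no, the predator goes extinct.

The predator equation gives dC/dt > 0 only when N > 0.26/0.0056 = 46.4.
Without the predator, N → K = 24. Since 24 < 46.4, the predator cannot invade.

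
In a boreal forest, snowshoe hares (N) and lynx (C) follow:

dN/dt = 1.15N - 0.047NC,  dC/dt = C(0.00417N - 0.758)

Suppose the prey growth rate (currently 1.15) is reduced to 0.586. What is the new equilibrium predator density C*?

At the interior fixed point, setting dN/dt = 0 with N > 0 fixes C* = (prey growth rate)/(NC coefficient) — independent of the other coefficients.
With the change, C* = 0.586/0.047 = 12.5; it falls from 24.5.

C* ≈ 12.5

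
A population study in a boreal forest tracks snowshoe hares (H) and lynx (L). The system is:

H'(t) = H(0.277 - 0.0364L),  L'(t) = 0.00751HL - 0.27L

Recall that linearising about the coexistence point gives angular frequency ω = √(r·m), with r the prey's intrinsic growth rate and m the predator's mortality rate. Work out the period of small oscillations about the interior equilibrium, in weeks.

Here r = 0.277 and m = 0.27, so r·m = 0.0748.
ω = √0.0748 = 0.273 per week, hence T = 2π/ω ≈ 23 weeks.

T ≈ 23 weeks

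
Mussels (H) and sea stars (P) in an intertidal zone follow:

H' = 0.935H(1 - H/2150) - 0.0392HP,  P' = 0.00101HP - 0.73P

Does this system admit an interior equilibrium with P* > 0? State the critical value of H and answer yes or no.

Threshold H = 723; K > 723, so yes, the predator persists.

The predator equation gives dP/dt > 0 only when H > 0.73/0.00101 = 723.
Without the predator, H → K = 2150. Since 2150 > 723, the predator can invade and persist.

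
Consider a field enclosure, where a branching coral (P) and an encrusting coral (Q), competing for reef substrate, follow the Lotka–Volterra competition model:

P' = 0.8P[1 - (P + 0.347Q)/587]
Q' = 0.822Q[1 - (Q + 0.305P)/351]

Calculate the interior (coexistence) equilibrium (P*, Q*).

P* ≈ 520, Q* ≈ 192

Setting both brackets to zero gives the nullclines P + 0.347Q = 587 and 0.305P + Q = 351.
Substituting Q = 351 - 0.305P into the first: P(1 - 0.347·0.305) = 587 - 0.347·351.
So P* = 465/0.894 = 520, and then Q* = 351 - 0.305·520 = 192.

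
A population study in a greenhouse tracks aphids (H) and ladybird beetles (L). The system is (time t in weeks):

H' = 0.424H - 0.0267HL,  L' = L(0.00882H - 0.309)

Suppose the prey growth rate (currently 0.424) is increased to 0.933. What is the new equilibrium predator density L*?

At the interior fixed point, setting dH/dt = 0 with H > 0 fixes L* = (prey growth rate)/(HL coefficient) — independent of the other coefficients.
With the change, L* = 0.933/0.0267 = 34.9; it rises from 15.9.

L* ≈ 34.9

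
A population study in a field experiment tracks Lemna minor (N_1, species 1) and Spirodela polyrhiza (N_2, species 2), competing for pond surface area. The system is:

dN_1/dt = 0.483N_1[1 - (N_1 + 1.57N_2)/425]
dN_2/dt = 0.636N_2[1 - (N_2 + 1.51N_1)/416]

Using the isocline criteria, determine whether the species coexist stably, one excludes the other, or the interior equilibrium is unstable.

Compare the nullcline intercepts: K1/α12 = 425/1.57 = 271 < K2 = 416; K2/α21 = 416/1.51 = 275 < K1 = 425.
Since both are reversed, neither can invade when rare; the interior point is a saddle.

unstable coexistence (outcome depends on initial conditions)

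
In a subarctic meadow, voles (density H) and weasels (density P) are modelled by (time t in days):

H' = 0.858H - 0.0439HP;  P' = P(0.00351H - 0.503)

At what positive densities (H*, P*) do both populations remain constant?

H* ≈ 143, P* ≈ 19.5

Set dP/dt = 0 with P > 0: 0.00351H - 0.503 = 0, so H* = 0.503/0.00351 = 143.
Set dH/dt = 0 with H > 0: 0.858 - 0.0439P = 0, so P* = 0.858/0.0439 = 19.5.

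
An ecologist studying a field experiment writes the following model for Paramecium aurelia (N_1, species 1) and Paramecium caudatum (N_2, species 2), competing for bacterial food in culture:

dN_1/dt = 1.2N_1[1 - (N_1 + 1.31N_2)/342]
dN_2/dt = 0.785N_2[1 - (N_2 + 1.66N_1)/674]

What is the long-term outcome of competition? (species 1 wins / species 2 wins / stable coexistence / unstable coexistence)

species 2 excludes species 1

Compare the nullcline intercepts: K1/α12 = 342/1.31 = 261 < K2 = 674; K2/α21 = 674/1.66 = 406 > K1 = 342.
Since the inequalities point opposite ways, species 2 can invade but species 1 cannot.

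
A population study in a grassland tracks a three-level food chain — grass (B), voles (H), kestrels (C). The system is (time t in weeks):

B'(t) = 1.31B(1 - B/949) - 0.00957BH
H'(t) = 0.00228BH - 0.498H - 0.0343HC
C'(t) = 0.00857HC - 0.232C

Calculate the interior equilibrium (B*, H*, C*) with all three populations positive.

B* ≈ 761, H* ≈ 27.1, C* ≈ 36.1

From dC/dt = 0: 0.00857H* = 0.232, so H* = 27.1.
From dB/dt = 0: 1.31(1 - B*/949) = 0.00957·27.1, giving B* = 949·(1 - 0.198) = 761.
From dH/dt = 0: 0.00228·761 - 0.498 = 0.0343C*, so C* = 1.24/0.0343 = 36.1.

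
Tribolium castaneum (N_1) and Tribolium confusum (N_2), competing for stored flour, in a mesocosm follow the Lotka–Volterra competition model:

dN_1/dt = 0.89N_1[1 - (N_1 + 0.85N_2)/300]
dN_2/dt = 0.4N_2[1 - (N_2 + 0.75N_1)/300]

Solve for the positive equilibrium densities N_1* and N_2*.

Setting both brackets to zero gives the nullclines N_1 + 0.85N_2 = 300 and 0.75N_1 + N_2 = 300.
Substituting N_2 = 300 - 0.75N_1 into the first: N_1(1 - 0.85·0.75) = 300 - 0.85·300.
So N_1* = 45/0.363 = 124, and then N_2* = 300 - 0.75·124 = 207.

N_1* ≈ 124, N_2* ≈ 207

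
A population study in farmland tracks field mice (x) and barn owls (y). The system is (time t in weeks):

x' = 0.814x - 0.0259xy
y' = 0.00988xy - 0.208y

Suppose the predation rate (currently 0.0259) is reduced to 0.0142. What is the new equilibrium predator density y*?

At the interior fixed point, setting dx/dt = 0 with x > 0 fixes y* = (prey growth rate)/(xy coefficient) — independent of the other coefficients.
With the change, y* = 0.814/0.0142 = 57.3; it rises from 31.4.

y* ≈ 57.3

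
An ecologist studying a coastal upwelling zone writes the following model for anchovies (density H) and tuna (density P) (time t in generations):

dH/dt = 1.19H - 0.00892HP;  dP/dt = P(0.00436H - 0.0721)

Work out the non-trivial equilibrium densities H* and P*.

H* ≈ 16.5, P* ≈ 133

Set dP/dt = 0 with P > 0: 0.00436H - 0.0721 = 0, so H* = 0.0721/0.00436 = 16.5.
Set dH/dt = 0 with H > 0: 1.19 - 0.00892P = 0, so P* = 1.19/0.00892 = 133.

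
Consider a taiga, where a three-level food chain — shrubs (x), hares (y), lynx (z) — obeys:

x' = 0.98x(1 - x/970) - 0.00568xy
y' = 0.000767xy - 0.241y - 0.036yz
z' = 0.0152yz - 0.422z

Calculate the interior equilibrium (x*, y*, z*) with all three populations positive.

x* ≈ 814, y* ≈ 27.8, z* ≈ 10.6

From dz/dt = 0: 0.0152y* = 0.422, so y* = 27.8.
From dx/dt = 0: 0.98(1 - x*/970) = 0.00568·27.8, giving x* = 970·(1 - 0.161) = 814.
From dy/dt = 0: 0.000767·814 - 0.241 = 0.036z*, so z* = 0.383/0.036 = 10.6.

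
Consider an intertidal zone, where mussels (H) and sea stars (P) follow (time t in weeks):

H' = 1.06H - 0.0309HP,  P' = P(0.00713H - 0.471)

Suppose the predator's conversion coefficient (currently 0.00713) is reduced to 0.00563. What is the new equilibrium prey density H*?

H* ≈ 83.7

At the interior fixed point, setting dP/dt = 0 with P > 0 fixes H* = (predator death rate)/(HP coefficient) — independent of the other coefficients.
With the change, H* = 0.471/0.00563 = 83.7; it rises from 66.1.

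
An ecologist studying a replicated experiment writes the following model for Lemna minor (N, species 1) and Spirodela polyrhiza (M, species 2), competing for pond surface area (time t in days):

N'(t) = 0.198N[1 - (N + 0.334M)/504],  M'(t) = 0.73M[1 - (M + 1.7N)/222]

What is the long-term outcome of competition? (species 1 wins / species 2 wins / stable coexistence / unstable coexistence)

Compare the nullcline intercepts: K1/α12 = 504/0.334 = 1510 > K2 = 222; K2/α21 = 222/1.7 = 131 < K1 = 504.
Since the inequalities point opposite ways, species 1 can invade but species 2 cannot.

species 1 excludes species 2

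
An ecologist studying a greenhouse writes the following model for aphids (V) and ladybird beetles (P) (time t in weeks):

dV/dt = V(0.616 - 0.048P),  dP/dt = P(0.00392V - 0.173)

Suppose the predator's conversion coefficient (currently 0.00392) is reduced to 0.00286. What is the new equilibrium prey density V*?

V* ≈ 60.5

At the interior fixed point, setting dP/dt = 0 with P > 0 fixes V* = (predator death rate)/(VP coefficient) — independent of the other coefficients.
With the change, V* = 0.173/0.00286 = 60.5; it rises from 44.1.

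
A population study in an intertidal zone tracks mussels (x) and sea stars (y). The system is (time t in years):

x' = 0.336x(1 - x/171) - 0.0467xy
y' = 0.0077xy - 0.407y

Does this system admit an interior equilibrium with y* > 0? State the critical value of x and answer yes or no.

The predator equation gives dy/dt > 0 only when x > 0.407/0.0077 = 52.9.
Without the predator, x → K = 171. Since 171 > 52.9, the predator can invade and persist.

Threshold x = 52.9; K > 52.9, so yes, the predator persists.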